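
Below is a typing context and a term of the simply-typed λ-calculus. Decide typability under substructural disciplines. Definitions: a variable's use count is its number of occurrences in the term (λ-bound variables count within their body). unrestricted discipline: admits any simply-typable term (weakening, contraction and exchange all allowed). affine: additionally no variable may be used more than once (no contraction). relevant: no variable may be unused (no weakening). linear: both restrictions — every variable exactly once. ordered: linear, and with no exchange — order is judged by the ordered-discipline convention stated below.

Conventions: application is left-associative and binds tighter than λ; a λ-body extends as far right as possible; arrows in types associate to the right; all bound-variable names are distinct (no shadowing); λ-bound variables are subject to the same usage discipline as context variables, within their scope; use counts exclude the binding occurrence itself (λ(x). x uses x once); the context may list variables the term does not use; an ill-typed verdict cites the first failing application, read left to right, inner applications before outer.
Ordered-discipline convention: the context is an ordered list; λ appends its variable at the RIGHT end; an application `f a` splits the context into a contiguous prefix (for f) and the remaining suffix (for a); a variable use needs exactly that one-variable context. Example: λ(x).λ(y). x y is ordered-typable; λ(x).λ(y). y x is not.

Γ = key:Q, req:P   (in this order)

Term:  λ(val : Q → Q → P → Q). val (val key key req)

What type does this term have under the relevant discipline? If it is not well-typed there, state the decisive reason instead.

term : (Q → Q → P → Q) → Q → P → Q
usage: key: 2, req: 1, val [bound]: 2
use order (left to right): val, val, key, key, req
typing: well-typed — term : (Q → Q → P → Q) → Q → P → Q
summary: ordered ✗, linear ✗, affine ✗, relevant ✓, unrestricted ✓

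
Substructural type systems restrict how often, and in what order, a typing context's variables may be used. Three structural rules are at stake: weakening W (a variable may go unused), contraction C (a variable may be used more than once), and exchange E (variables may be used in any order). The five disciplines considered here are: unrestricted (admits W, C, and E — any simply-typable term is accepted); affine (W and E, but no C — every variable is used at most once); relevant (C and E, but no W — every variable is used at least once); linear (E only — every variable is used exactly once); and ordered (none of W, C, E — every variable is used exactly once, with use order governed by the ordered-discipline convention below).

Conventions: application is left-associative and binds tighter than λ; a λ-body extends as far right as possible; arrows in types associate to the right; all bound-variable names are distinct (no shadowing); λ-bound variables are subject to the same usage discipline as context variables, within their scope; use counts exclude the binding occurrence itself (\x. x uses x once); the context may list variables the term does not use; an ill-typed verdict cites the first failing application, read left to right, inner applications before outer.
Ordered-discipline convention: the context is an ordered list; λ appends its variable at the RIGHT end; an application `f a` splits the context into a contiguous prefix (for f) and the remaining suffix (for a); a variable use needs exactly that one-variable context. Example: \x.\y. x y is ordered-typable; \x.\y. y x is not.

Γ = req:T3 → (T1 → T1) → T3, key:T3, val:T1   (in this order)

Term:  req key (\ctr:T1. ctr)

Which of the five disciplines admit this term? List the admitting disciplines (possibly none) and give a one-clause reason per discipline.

admitted by: affine, unrestricted
use counts: req: 1; key: 1; val: 0; ctr [bound]: 1
uses in reading order: req, key, ctr
typing: well-typed — term : T3
ordered: ✗ — needs weakening: val unused
linear: ✗ — needs weakening: val unused
affine: ✓ — none of req, key, val, ctr used more than once
relevant: ✗ — needs weakening: val unused
unrestricted: ✓ — typability at T3 is all that's needed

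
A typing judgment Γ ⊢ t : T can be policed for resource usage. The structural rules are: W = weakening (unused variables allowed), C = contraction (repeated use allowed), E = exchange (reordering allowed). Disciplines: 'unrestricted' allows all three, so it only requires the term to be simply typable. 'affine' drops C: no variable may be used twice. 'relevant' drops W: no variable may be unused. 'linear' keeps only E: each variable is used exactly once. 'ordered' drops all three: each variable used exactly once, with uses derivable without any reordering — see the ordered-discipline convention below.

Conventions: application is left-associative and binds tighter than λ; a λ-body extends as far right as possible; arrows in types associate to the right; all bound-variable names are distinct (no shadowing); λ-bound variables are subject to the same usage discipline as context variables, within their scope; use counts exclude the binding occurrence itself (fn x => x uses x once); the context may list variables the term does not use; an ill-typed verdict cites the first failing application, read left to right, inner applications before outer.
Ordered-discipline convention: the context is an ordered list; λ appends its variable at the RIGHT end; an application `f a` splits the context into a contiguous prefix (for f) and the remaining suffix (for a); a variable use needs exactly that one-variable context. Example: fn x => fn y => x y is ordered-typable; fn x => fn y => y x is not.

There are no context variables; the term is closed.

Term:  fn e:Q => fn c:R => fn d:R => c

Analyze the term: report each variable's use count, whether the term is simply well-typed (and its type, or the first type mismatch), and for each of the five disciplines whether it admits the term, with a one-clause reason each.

variable uses: e [bound]: 0×; c [bound]: 1×; d [bound]: 0×
left-to-right use order: c
typing: ✓ — Q → R → R → R
ordered: ✗, e, d left unused
linear: ✗, e, d left unused
affine: ✓, at most one use each (e, c, d)
relevant: ✗, e, d left unused
unrestricted: ✓, type-checks (Q → R → R → R) and nothing is barred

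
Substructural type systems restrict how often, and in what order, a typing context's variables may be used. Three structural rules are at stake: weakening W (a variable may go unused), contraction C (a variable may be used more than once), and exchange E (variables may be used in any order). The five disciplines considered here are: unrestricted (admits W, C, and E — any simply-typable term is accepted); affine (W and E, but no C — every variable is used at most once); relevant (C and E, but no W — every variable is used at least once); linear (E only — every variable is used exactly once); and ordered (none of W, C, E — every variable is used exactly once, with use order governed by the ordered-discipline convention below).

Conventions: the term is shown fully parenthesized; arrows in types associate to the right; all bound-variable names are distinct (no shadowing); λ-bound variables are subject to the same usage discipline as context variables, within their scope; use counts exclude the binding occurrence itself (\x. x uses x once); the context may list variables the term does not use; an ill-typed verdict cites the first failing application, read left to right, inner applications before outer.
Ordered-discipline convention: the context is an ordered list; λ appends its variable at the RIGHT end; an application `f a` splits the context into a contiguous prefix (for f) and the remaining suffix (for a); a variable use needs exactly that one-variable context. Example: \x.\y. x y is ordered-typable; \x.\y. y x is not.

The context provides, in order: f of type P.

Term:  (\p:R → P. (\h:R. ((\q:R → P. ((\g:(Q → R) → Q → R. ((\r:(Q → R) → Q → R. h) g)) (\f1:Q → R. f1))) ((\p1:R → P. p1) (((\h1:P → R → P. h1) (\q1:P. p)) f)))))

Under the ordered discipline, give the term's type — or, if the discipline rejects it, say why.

not well-typed under ordered — q, r, q1 never used (weakening)
usage: f=1; p (bound)=1; h (bound)=1; q (bound)=0; g (bound)=1; r (bound)=0; f1 (bound)=1; p1 (bound)=1; h1 (bound)=1; q1 (bound)=0
order of uses: h, g, f1, p1, h1, p, f
typing: the term checks, with type (R → P) → R → R
per-discipline verdicts: ordered ✗ | linear ✗ | affine ✓ | relevant ✗ | unrestricted ✓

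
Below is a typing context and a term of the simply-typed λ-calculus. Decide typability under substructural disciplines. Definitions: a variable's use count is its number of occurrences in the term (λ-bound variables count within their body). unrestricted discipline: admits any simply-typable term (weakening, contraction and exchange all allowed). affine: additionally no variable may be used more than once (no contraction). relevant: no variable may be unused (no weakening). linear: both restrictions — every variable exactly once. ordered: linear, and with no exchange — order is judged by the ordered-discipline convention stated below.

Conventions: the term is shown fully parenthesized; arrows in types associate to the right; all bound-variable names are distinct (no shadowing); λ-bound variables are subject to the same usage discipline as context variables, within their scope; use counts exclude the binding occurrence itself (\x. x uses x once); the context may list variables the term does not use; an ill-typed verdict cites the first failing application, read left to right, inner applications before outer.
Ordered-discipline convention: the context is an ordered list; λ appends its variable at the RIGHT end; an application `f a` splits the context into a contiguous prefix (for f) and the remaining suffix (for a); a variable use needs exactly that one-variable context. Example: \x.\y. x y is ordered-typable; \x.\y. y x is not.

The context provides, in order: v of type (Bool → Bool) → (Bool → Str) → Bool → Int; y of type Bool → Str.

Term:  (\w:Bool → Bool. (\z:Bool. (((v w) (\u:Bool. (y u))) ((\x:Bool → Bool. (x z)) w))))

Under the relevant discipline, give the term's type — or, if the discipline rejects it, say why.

term : (Bool → Bool) → Bool → Int
usage: v ×1, y ×1, w (bound) ×2, z (bound) ×1, u (bound) ×1, x (bound) ×1
left-to-right use order: v, w, y, u, x, z, w
typing: ✓ — (Bool → Bool) → Bool → Int
across the five disciplines: ordered ✗ · linear ✗ · affine ✗ · relevant ✓ · unrestricted ✓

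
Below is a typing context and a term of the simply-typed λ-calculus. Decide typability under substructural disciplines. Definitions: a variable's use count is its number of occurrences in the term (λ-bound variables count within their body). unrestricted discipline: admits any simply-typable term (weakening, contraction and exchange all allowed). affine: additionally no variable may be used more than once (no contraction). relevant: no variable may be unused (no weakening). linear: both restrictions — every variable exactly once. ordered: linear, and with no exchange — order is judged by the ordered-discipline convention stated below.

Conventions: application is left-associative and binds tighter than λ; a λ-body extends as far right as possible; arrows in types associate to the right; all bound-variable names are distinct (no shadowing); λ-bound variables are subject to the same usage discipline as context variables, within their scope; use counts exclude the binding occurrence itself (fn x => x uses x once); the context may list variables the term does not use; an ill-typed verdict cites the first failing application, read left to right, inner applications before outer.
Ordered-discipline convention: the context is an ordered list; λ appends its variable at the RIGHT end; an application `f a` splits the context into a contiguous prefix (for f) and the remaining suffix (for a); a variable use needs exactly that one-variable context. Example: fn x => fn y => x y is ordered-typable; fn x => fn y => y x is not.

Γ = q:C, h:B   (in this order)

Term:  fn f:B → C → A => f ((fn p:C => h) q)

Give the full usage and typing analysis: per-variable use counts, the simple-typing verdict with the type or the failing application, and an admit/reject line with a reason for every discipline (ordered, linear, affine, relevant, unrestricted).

usage: q: 1, h: 1, f [bound]: 1, p [bound]: 0
left-to-right use order: f, h, q
typing: ✓ — (B → C → A) → C → A
ordered ✗ (unused: p — weakening required)
linear ✗ (unused: p — weakening required)
affine ✓ (at most one use each (q, h, f, p))
relevant ✗ (unused: p — weakening required)
unrestricted ✓ (well-typed at (B → C → A) → C → A; no restrictions here)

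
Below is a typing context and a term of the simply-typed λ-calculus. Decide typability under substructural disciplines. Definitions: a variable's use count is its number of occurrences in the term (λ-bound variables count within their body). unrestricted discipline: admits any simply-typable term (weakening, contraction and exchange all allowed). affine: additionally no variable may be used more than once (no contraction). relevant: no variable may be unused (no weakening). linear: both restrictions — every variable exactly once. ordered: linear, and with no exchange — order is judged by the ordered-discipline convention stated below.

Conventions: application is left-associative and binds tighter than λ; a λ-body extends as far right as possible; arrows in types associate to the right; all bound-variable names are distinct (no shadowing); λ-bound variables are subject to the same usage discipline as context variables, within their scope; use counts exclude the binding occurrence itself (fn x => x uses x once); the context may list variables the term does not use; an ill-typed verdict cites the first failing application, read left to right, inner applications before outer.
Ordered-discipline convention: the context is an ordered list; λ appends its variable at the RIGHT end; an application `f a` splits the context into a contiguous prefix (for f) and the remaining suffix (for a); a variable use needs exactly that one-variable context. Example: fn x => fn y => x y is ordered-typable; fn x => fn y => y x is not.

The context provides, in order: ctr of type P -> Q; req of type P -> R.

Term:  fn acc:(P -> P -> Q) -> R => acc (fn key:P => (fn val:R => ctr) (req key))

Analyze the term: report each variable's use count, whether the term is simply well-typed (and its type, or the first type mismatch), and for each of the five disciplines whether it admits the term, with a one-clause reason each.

use counts: ctr: 1, req: 1, acc (bound): 1, key (bound): 1, val (bound): 0
left-to-right use order: acc, ctr, req, key
typing: well-typed at ((P -> P -> Q) -> R) -> R
ordered ✗ (val left unused)
linear ✗ (val left unused)
affine ✓ (none of ctr, req, acc, key, val used more than once)
relevant ✗ (val left unused)
unrestricted ✓ (typability at ((P -> P -> Q) -> R) -> R is all that's needed)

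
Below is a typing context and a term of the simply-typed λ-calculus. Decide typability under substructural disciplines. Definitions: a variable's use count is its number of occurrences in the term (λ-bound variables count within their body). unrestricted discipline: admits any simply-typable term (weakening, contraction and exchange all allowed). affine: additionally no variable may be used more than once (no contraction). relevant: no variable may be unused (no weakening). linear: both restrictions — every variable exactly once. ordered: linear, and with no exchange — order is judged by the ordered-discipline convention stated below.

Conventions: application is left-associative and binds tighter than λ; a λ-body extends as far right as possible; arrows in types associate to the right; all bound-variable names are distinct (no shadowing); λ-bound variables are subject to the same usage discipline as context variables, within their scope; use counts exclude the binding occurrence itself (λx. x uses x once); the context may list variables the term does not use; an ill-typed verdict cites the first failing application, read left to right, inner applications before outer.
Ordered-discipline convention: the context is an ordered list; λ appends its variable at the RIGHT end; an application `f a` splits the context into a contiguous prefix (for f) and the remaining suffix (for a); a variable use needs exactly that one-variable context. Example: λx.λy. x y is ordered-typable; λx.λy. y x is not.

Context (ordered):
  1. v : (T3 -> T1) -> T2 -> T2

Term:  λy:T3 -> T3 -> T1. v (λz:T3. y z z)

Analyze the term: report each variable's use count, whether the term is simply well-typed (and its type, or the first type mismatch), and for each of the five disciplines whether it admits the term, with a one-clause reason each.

usage: v: 1×; y (λ-bound): 1×; z (λ-bound): 2×
order of uses: v, y, z, z
typing: well-typed — term : (T3 -> T3 -> T1) -> T2 -> T2
ordered: ✗, uses contraction: z ×2
linear: ✗, uses contraction: z ×2
affine: ✗, uses contraction: z ×2
relevant: ✓, at least one use each (v, y, z)
unrestricted: ✓, type-checks ((T3 -> T3 -> T1) -> T2 -> T2) and nothing is barred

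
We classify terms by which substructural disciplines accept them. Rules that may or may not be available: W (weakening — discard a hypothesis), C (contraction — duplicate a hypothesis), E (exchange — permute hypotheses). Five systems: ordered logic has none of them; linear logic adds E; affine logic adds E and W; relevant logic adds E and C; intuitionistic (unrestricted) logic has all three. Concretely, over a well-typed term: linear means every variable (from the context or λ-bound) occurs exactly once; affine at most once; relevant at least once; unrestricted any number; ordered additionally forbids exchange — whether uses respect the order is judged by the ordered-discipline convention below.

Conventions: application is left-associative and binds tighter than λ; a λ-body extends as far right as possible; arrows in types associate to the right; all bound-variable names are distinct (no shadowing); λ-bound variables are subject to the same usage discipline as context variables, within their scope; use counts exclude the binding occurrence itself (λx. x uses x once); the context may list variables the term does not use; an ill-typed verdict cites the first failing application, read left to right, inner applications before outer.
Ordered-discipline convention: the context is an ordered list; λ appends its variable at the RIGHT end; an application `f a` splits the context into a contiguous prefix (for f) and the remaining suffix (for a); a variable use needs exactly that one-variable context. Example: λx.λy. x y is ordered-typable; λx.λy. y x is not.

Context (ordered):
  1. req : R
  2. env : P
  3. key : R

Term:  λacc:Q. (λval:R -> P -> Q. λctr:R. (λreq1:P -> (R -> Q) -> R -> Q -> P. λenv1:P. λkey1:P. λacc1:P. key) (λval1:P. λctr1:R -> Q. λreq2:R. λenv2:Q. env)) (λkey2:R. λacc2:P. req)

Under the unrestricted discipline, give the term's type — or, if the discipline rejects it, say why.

not well-typed under unrestricted — not simply typable
usage: req ×1, env ×1, key ×1, acc (bound) ×0, val (bound) ×0, ctr (bound) ×0, req1 (bound) ×0, env1 (bound) ×0, key1 (bound) ×0, acc1 (bound) ×0, val1 (bound) ×0, ctr1 (bound) ×0, req2 (bound) ×0, env2 (bound) ×0, key2 (bound) ×0, acc2 (bound) ×0
uses in reading order: key, env, req
typing: ill-typed: argument of type R -> P -> R where R -> P -> Q is required
summary: ordered ✗ | linear ✗ | affine ✗ | relevant ✗ | unrestricted ✗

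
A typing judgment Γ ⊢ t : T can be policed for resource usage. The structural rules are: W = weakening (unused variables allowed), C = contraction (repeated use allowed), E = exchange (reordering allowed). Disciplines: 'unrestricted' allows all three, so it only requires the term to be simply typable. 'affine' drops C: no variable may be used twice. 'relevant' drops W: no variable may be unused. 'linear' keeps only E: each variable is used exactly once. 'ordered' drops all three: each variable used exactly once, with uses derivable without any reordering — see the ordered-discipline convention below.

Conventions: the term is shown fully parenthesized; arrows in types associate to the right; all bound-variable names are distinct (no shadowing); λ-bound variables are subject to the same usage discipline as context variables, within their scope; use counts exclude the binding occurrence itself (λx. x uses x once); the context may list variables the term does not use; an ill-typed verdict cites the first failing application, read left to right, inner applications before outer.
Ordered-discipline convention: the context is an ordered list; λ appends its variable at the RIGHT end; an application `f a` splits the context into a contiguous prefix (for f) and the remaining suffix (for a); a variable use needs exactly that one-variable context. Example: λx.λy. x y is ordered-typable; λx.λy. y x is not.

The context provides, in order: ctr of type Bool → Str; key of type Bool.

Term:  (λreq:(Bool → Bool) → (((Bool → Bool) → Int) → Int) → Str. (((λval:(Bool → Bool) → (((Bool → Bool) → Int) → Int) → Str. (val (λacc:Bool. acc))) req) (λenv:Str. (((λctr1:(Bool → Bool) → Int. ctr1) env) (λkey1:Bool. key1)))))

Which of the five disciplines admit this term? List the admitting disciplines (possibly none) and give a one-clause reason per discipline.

admitted by: none
use counts: ctr ×0; key ×0; req (bound) ×1; val (bound) ×1; acc (bound) ×1; env (bound) ×1; ctr1 (bound) ×1; key1 (bound) ×1
use order (left to right): val, acc, req, ctr1, env, key1
typing: ill-typed: argument of type Str where (Bool → Bool) → Int is required
ordered ✗ (not simply typable)
linear ✗ (fails simple typing)
affine ✗ (a type mismatch blocks all five)
relevant ✗ (the type mismatch rejects it)
unrestricted ✗ (not simply typable)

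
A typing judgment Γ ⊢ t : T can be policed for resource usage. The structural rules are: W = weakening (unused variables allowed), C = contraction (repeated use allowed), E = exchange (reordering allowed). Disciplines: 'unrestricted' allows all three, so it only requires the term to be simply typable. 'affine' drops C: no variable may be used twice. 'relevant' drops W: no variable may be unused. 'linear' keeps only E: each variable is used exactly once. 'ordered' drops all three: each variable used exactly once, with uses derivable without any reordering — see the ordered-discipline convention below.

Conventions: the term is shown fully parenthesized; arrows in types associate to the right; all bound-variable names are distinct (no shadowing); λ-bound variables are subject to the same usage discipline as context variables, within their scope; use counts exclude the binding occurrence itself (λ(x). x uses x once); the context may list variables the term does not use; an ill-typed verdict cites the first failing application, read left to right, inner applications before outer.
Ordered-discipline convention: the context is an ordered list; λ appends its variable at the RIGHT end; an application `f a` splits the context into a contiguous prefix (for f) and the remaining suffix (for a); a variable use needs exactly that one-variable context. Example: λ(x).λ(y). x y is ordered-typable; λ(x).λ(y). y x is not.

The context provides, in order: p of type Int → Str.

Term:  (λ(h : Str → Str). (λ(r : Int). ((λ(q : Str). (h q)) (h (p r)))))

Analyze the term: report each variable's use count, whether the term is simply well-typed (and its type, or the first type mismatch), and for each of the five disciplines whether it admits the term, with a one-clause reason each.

usage: p=1, h [bound]=2, r [bound]=1, q [bound]=1
uses in reading order: h, q, h, p, r
typing: ✓ — (Str → Str) → Int → Str
ordered: ✗ — h ×2 used more than once (contraction)
linear: ✗ — h ×2 used more than once (contraction)
affine: ✗ — h ×2 used more than once (contraction)
relevant: ✓ — none of p, h, r, q goes unused
unrestricted: ✓ — typability at (Str → Str) → Int → Str is all that's needed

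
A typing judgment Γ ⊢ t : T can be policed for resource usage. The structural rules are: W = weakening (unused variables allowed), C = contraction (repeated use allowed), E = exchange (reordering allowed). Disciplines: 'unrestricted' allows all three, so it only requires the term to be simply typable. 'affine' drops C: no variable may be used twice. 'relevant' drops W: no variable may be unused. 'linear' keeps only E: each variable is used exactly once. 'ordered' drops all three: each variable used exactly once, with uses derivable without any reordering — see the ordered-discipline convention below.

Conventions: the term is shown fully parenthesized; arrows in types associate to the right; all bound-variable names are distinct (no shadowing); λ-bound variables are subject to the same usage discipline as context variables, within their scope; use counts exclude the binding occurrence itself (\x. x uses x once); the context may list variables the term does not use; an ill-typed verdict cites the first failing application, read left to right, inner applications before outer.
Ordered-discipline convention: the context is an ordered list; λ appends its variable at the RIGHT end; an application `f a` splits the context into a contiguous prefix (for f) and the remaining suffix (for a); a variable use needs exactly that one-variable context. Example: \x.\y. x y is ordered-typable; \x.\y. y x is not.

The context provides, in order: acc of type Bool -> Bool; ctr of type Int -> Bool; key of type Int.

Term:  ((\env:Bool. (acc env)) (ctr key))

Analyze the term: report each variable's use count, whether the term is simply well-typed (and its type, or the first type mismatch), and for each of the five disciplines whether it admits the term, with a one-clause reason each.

counts: acc=1; ctr=1; key=1; env (λ-bound)=1
use order (left to right): acc, env, ctr, key
typing: the term checks, with type Bool
ordered: ✓ — one use each (acc, ctr, key, env); ordered split holds
linear: ✓ — each of acc, ctr, key, env used exactly once
affine: ✓ — no duplicate uses among acc, ctr, key, env
relevant: ✓ — every one of acc, ctr, key, env appears
unrestricted: ✓ — typability at Bool is all that's needed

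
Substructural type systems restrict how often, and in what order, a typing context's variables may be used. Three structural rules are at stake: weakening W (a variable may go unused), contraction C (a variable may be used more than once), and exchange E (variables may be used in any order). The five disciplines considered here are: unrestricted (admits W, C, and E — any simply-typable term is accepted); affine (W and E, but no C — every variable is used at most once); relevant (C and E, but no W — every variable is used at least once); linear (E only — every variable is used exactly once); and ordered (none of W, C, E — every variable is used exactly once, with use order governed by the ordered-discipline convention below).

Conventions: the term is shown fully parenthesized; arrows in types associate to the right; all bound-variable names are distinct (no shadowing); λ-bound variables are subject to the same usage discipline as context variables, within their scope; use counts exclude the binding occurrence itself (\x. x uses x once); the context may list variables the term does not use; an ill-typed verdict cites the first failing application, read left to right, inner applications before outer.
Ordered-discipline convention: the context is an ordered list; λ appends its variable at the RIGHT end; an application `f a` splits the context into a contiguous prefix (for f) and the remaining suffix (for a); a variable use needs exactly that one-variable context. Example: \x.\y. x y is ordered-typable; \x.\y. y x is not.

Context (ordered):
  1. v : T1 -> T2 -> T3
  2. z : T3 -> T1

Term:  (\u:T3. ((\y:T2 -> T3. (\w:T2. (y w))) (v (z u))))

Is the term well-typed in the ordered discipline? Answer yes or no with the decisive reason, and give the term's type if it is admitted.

yes — v, z, u, y, w once each; derivable with no W/C/E; term : T3 -> T2 -> T3
variable uses: v: 1×, z: 1×, u (bound): 1×, y (bound): 1×, w (bound): 1×
order of uses: y, w, v, z, u
typing: ✓ — T3 -> T2 -> T3
per-discipline verdicts: ordered ✓; linear ✓; affine ✓; relevant ✓; unrestricted ✓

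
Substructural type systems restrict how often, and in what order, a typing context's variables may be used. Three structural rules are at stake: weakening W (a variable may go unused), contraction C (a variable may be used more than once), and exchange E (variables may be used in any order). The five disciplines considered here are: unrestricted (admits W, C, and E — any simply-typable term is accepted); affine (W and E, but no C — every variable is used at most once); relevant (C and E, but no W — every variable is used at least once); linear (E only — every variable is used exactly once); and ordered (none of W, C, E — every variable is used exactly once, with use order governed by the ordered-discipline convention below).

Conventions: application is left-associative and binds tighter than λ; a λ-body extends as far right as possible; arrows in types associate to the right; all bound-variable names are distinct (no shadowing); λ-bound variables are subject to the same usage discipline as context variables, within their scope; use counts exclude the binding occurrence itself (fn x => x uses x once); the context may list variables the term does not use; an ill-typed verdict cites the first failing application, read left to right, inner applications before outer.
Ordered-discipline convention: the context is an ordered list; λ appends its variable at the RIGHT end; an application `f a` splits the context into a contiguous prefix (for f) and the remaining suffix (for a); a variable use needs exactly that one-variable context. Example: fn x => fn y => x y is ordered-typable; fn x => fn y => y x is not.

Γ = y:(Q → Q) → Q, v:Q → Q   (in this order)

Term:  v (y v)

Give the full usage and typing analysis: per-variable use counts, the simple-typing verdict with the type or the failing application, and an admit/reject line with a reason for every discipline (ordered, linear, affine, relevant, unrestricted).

variable uses: y ×1; v ×2
use order (left to right): v, y, v
typing: the term checks, with type Q
ordered: ✗, uses contraction: v ×2
linear: ✗, uses contraction: v ×2
affine: ✗, uses contraction: v ×2
relevant: ✓, none of y, v goes unused
unrestricted: ✓, typability at Q is all that's needed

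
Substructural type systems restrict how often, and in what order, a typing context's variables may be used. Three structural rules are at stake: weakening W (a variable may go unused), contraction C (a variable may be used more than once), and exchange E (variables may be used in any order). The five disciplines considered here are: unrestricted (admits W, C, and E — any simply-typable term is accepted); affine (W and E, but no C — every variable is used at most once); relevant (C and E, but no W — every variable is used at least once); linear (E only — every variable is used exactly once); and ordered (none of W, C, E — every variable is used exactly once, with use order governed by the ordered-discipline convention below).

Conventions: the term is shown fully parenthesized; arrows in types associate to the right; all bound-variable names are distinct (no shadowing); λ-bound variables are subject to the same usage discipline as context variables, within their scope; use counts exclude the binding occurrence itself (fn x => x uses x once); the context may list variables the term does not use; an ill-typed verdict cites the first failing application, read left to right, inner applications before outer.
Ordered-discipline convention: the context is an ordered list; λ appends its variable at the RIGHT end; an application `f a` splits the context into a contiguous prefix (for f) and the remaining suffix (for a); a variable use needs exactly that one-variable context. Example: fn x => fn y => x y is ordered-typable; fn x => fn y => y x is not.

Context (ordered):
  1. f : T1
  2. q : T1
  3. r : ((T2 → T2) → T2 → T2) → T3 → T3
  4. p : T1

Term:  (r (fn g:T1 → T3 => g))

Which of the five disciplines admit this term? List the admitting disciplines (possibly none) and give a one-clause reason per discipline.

admitted in: none
use counts: f=0; q=0; r=1; p=0; g (bound)=1
use order (left to right): r, g
typing: ill-typed: an argument (T1 → T3) → T1 → T3 mismatches the expected (T2 → T2) → T2 → T2
ordered: ✗, the type mismatch rejects it
linear: ✗, not simply typable
affine: ✗, fails simple typing
relevant: ✗, a type mismatch blocks all five
unrestricted: ✗, the type mismatch rejects it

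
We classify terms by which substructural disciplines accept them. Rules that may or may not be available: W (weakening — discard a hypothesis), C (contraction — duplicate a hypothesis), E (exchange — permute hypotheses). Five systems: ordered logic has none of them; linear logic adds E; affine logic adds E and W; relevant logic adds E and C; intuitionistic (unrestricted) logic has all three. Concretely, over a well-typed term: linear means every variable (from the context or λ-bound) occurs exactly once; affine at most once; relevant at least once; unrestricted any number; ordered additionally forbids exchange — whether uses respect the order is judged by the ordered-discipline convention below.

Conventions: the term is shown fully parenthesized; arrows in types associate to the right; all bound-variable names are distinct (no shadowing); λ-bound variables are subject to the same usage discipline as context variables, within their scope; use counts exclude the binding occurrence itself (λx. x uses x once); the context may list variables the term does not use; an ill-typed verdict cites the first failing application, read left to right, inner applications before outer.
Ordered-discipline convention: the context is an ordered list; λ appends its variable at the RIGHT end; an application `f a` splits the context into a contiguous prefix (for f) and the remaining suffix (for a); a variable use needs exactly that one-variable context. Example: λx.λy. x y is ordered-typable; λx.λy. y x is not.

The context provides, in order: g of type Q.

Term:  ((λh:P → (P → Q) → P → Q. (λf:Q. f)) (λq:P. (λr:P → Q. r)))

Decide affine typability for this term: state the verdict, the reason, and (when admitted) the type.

yes — at most one use each (g, h, f, q, r); term : Q → Q
variable uses: g=0, h [bound]=0, f [bound]=1, q [bound]=0, r [bound]=1
uses in reading order: f, r
typing: the term checks, with type Q → Q
all disciplines: ordered ✗ | linear ✗ | affine ✓ | relevant ✗ | unrestricted ✓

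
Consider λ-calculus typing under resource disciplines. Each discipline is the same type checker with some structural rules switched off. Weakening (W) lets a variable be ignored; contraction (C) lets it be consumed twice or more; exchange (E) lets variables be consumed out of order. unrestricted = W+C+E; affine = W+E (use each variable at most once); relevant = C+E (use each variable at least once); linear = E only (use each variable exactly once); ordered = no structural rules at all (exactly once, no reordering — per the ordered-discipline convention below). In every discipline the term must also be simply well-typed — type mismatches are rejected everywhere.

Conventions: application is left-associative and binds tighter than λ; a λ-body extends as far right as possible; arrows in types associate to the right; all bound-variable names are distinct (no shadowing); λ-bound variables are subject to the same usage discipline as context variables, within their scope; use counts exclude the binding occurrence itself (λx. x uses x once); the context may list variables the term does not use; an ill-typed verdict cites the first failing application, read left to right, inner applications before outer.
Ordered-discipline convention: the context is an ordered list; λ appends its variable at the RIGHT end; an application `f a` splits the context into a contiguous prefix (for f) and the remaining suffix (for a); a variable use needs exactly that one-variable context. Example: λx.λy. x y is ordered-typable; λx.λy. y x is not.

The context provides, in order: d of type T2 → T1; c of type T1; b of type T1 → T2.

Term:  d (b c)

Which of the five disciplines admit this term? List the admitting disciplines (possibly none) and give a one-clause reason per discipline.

accepted by: linear, affine, relevant, unrestricted
usage: d: 1×, c: 1×, b: 1×
order of uses: d, b, c
typing: the term checks, with type T1
ordered: ✗, no ordered split (uses run d, b, c)
linear: ✓, each of d, c, b used exactly once
affine: ✓, at most one use each (d, c, b)
relevant: ✓, every one of d, c, b appears
unrestricted: ✓, type-checks (T1) and nothing is barred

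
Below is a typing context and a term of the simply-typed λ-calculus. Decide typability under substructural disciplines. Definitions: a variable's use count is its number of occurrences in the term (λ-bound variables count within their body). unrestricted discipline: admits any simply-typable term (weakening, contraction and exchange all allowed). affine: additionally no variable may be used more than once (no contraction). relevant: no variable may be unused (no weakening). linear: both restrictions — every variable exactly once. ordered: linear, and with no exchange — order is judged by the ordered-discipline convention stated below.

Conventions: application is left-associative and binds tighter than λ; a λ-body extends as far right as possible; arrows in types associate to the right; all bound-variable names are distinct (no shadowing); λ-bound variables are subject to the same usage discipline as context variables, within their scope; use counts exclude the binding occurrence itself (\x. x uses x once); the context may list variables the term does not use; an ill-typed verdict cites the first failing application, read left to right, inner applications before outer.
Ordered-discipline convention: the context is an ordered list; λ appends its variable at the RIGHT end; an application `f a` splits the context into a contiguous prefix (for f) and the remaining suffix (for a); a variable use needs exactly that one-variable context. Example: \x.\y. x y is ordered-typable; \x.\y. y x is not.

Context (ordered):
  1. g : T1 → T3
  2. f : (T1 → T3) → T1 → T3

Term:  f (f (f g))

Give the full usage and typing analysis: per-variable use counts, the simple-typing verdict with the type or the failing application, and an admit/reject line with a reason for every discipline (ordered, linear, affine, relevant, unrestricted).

variable uses: g ×1; f ×3
use order (left to right): f, f, f, g
typing: ✓ — T1 → T3
ordered: ✗ — needs contraction — f ×3
linear: ✗ — needs contraction — f ×3
affine: ✗ — needs contraction — f ×3
relevant: ✓ — none of g, f goes unused
unrestricted: ✓ — simply typable at T1 → T3; W, C, E all held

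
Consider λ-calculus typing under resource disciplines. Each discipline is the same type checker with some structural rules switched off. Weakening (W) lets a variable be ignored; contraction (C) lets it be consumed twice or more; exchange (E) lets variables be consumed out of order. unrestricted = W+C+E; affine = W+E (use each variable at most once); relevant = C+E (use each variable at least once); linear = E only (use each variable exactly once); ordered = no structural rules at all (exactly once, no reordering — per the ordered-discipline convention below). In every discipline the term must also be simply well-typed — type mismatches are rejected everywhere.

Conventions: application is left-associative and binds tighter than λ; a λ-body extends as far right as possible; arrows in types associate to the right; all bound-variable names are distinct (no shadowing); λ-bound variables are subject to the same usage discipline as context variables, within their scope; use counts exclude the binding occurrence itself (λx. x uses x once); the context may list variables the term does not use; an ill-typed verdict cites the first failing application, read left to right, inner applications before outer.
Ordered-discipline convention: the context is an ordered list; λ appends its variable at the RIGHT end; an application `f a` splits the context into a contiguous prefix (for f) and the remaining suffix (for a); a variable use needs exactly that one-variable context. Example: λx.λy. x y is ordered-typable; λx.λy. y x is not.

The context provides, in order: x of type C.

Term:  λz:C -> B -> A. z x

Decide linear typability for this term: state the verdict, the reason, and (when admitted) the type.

yes — x, z: one use apiece; term : (C -> B -> A) -> B -> A
variable uses: x: 1×; z [bound]: 1×
order of uses: z, x
typing: well-typed at (C -> B -> A) -> B -> A
summary: ordered ✗; linear ✓; affine ✓; relevant ✓; unrestricted ✓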